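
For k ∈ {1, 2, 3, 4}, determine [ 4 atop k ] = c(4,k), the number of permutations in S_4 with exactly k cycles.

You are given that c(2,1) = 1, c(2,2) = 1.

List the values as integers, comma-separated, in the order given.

6, 11, 6, 1

r3: T_3,1=2×1+0=2; T_3,2=2×1+1=3; T_3,3=2×0+1=1
r4: T_4,1=3×2+0=6; T_4,2=3×3+2=11; T_4,3=3×1+3=6; T_4,4=3×0+1=1
Read c(4,1) = 6, c(4,2) = 11, c(4,3) = 6, c(4,4) = 1.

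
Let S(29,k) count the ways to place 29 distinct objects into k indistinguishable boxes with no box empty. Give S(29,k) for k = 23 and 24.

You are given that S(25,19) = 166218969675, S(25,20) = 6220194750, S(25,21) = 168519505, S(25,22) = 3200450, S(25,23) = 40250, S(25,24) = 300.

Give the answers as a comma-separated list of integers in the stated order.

r26: T_26,20=20×6220194750+166218969675=290622864675; T_26,21=21×168519505+6220194750=9759104355; T_26,22=22×3200450+168519505=238929405; T_26,23=23×40250+3200450=4126200; T_26,24=24×300+40250=47450
r27: T_27,21=21×9759104355+290622864675=495564056130; T_27,22=22×238929405+9759104355=15015551265; T_27,23=23×4126200+238929405=333832005; T_27,24=24×47450+4126200=5265000
r28: T_28,22=22×15015551265+495564056130=825906183960; T_28,23=23×333832005+15015551265=22693687380; T_28,24=24×5265000+333832005=460192005
r29: T_29,23=23×22693687380+825906183960=1347860993700; T_29,24=24×460192005+22693687380=33738295500
Read S(29,23) = 1347860993700, S(29,24) = 33738295500.

1347860993700, 33738295500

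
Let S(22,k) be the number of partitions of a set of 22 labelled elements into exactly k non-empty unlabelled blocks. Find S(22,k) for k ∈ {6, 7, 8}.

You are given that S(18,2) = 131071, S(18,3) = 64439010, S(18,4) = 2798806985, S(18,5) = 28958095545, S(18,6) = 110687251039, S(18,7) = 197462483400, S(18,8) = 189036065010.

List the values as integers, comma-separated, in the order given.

163305339345225, 602762379967440, 1142399079991620

i=19: T(19,3)=131071+3·64439010=193448101 | T(19,4)=64439010+4·2798806985=11259666950 | T(19,5)=2798806985+5·28958095545=147589284710 | T(19,6)=28958095545+6·110687251039=693081601779 | T(19,7)=110687251039+7·197462483400=1492924634839 | T(19,8)=197462483400+8·189036065010=1709751003480
i=20: T(20,4)=193448101+4·11259666950=45232115901 | T(20,5)=11259666950+5·147589284710=749206090500 | T(20,6)=147589284710+6·693081601779=4306078895384 | T(20,7)=693081601779+7·1492924634839=11143554045652 | T(20,8)=1492924634839+8·1709751003480=15170932662679
i=21: T(21,5)=45232115901+5·749206090500=3791262568401 | T(21,6)=749206090500+6·4306078895384=26585679462804 | T(21,7)=4306078895384+7·11143554045652=82310957214948 | T(21,8)=11143554045652+8·15170932662679=132511015347084
i=22: T(22,6)=3791262568401+6·26585679462804=163305339345225 | T(22,7)=26585679462804+7·82310957214948=602762379967440 | T(22,8)=82310957214948+8·132511015347084=1142399079991620
Read S(22,6) = 163305339345225, S(22,7) = 602762379967440, S(22,8) = 1142399079991620.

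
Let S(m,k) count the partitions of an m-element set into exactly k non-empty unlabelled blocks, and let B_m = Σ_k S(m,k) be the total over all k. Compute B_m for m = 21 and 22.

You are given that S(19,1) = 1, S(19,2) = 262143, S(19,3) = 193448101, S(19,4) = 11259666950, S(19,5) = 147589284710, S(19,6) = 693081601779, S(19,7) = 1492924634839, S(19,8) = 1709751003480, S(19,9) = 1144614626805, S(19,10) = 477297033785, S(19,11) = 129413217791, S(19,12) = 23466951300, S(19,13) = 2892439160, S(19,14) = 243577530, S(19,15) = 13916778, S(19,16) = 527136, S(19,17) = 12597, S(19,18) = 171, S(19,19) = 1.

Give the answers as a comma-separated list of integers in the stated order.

@20  (20,1):1·1+0→1, (20,2):262143·2+1→524287, (20,3):193448101·3+262143→580606446, (20,4):11259666950·4+193448101→45232115901, (20,5):147589284710·5+11259666950→749206090500, (20,6):693081601779·6+147589284710→4306078895384, (20,7):1492924634839·7+693081601779→11143554045652, (20,8):1709751003480·8+1492924634839→15170932662679, (20,9):1144614626805·9+1709751003480→12011282644725, (20,10):477297033785·10+1144614626805→5917584964655, (20,11):129413217791·11+477297033785→1900842429486, (20,12):23466951300·12+129413217791→411016633391, (20,13):2892439160·13+23466951300→61068660380, (20,14):243577530·14+2892439160→6302524580, (20,15):13916778·15+243577530→452329200, (20,16):527136·16+13916778→22350954, (20,17):12597·17+527136→741285, (20,18):171·18+12597→15675, (20,19):1·19+171→190, (20,20):0·20+1→1
@21  (21,1):1·1+0→1, (21,2):524287·2+1→1048575, (21,3):580606446·3+524287→1742343625, (21,4):45232115901·4+580606446→181509070050, (21,5):749206090500·5+45232115901→3791262568401, (21,6):4306078895384·6+749206090500→26585679462804, (21,7):11143554045652·7+4306078895384→82310957214948, (21,8):15170932662679·8+11143554045652→132511015347084, (21,9):12011282644725·9+15170932662679→123272476465204, (21,10):5917584964655·10+12011282644725→71187132291275, (21,11):1900842429486·11+5917584964655→26826851689001, (21,12):411016633391·12+1900842429486→6833042030178, (21,13):61068660380·13+411016633391→1204909218331, (21,14):6302524580·14+61068660380→149304004500, (21,15):452329200·15+6302524580→13087462580, (21,16):22350954·16+452329200→809944464, (21,17):741285·17+22350954→34952799, (21,18):15675·18+741285→1023435, (21,19):190·19+15675→19285, (21,20):1·20+190→210, (21,21):0·21+1→1
@22  (22,1):1·1+0→1, (22,2):1048575·2+1→2097151, (22,3):1742343625·3+1048575→5228079450, (22,4):181509070050·4+1742343625→727778623825, (22,5):3791262568401·5+181509070050→19137821912055, (22,6):26585679462804·6+3791262568401→163305339345225, (22,7):82310957214948·7+26585679462804→602762379967440, (22,8):132511015347084·8+82310957214948→1142399079991620, (22,9):123272476465204·9+132511015347084→1241963303533920, (22,10):71187132291275·10+123272476465204→835143799377954, (22,11):26826851689001·11+71187132291275→366282500870286, (22,12):6833042030178·12+26826851689001→108823356051137, (22,13):1204909218331·13+6833042030178→22496861868481, (22,14):149304004500·14+1204909218331→3295165281331, (22,15):13087462580·15+149304004500→345615943200, (22,16):809944464·16+13087462580→26046574004, (22,17):34952799·17+809944464→1404142047, (22,18):1023435·18+34952799→53374629, (22,19):19285·19+1023435→1389850, (22,20):210·20+19285→23485, (22,21):1·21+210→231, (22,22):0·22+1→1
B_21 = ΣS(21,k) = 1+1048575+1742343625+181509070050+3791262568401+26585679462804+82310957214948+132511015347084+123272476465204+71187132291275+26826851689001+6833042030178+1204909218331+149304004500+13087462580+809944464+34952799+1023435+19285+210+1 = 474869816156751
B_22 = ΣS(22,k) = 1+2097151+5228079450+727778623825+19137821912055+163305339345225+602762379967440+1142399079991620+1241963303533920+835143799377954+366282500870286+108823356051137+22496861868481+3295165281331+345615943200+26046574004+1404142047+53374629+1389850+23485+231+1 = 4506715738447323

474869816156751, 4506715738447323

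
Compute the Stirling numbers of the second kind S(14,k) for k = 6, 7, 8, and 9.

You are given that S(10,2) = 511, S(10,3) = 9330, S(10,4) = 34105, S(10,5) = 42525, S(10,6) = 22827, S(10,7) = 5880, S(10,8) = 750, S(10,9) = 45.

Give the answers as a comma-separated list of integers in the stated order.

@11  (11,3):9330·3+511→28501, (11,4):34105·4+9330→145750, (11,5):42525·5+34105→246730, (11,6):22827·6+42525→179487, (11,7):5880·7+22827→63987, (11,8):750·8+5880→11880, (11,9):45·9+750→1155
@12  (12,4):145750·4+28501→611501, (12,5):246730·5+145750→1379400, (12,6):179487·6+246730→1323652, (12,7):63987·7+179487→627396, (12,8):11880·8+63987→159027, (12,9):1155·9+11880→22275
@13  (13,5):1379400·5+611501→7508501, (13,6):1323652·6+1379400→9321312, (13,7):627396·7+1323652→5715424, (13,8):159027·8+627396→1899612, (13,9):22275·9+159027→359502
@14  (14,6):9321312·6+7508501→63436373, (14,7):5715424·7+9321312→49329280, (14,8):1899612·8+5715424→20912320, (14,9):359502·9+1899612→5135130
Read S(14,6) = 63436373, S(14,7) = 49329280, S(14,8) = 20912320, S(14,9) = 5135130.

63436373, 49329280, 20912320, 5135130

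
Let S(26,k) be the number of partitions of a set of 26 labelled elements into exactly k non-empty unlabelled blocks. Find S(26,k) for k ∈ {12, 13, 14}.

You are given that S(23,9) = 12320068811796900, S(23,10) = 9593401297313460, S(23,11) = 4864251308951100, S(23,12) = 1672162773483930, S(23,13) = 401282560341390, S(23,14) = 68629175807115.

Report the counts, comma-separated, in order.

5149507353856958820, 1850568574253550060, 477898618396288260

[24] T[24,10]:10*9593401297313460+12320068811796900=108254081784931500 · T[24,11]:11*4864251308951100+9593401297313460=63100165695775560 · T[24,12]:12*1672162773483930+4864251308951100=24930204590758260 · T[24,13]:13*401282560341390+1672162773483930=6888836057922000 · T[24,14]:14*68629175807115+401282560341390=1362091021641000
[25] T[25,11]:11*63100165695775560+108254081784931500=802355904438462660 · T[25,12]:12*24930204590758260+63100165695775560=362262620784874680 · T[25,13]:13*6888836057922000+24930204590758260=114485073343744260 · T[25,14]:14*1362091021641000+6888836057922000=25958110360896000
[26] T[26,12]:12*362262620784874680+802355904438462660=5149507353856958820 · T[26,13]:13*114485073343744260+362262620784874680=1850568574253550060 · T[26,14]:14*25958110360896000+114485073343744260=477898618396288260
Read S(26,12) = 5149507353856958820, S(26,13) = 1850568574253550060, S(26,14) = 477898618396288260.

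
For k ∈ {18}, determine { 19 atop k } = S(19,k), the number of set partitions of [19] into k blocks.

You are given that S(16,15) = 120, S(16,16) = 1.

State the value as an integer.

171

row 17: T[17][16]=16·1+120=136  T[17][17]=17·0+1=1
row 18: T[18][17]=17·1+136=153  T[18][18]=18·0+1=1
row 19: T[19][18]=18·1+153=171
Read S(19,18) = 171.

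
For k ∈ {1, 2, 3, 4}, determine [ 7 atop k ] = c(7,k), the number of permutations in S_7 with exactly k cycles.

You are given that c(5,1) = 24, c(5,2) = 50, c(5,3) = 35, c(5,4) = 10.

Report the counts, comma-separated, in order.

720, 1764, 1624, 735

i=6: T(6,1)=0+5·24=120 | T(6,2)=24+5·50=274 | T(6,3)=50+5·35=225 | T(6,4)=35+5·10=85
i=7: T(7,1)=0+6·120=720 | T(7,2)=120+6·274=1764 | T(7,3)=274+6·225=1624 | T(7,4)=225+6·85=735
Read c(7,1) = 720, c(7,2) = 1764, c(7,3) = 1624, c(7,4) = 735.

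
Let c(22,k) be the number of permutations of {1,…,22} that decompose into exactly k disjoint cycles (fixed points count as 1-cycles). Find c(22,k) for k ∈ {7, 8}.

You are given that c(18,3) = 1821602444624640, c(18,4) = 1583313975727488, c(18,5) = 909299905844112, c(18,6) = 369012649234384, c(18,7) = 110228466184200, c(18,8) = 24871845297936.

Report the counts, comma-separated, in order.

28939583397335447760, 7744654310169576800

[19] T[19,4]:18*1583313975727488+1821602444624640=30321254007719424 · T[19,5]:18*909299905844112+1583313975727488=17950712280921504 · T[19,6]:18*369012649234384+909299905844112=7551527592063024 · T[19,7]:18*110228466184200+369012649234384=2353125040549984 · T[19,8]:18*24871845297936+110228466184200=557921681547048
[20] T[20,5]:19*17950712280921504+30321254007719424=371384787345228000 · T[20,6]:19*7551527592063024+17950712280921504=161429736530118960 · T[20,7]:19*2353125040549984+7551527592063024=52260903362512720 · T[20,8]:19*557921681547048+2353125040549984=12953636989943896
[21] T[21,6]:20*161429736530118960+371384787345228000=3599979517947607200 · T[21,7]:20*52260903362512720+161429736530118960=1206647803780373360 · T[21,8]:20*12953636989943896+52260903362512720=311333643161390640
[22] T[22,7]:21*1206647803780373360+3599979517947607200=28939583397335447760 · T[22,8]:21*311333643161390640+1206647803780373360=7744654310169576800
Read c(22,7) = 28939583397335447760, c(22,8) = 7744654310169576800.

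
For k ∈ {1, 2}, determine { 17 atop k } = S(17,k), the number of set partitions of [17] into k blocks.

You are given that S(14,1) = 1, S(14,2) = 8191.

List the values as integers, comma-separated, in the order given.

1, 65535

r15: T_15,1=1×1+0=1; T_15,2=2×8191+1=16383
r16: T_16,1=1×1+0=1; T_16,2=2×16383+1=32767
r17: T_17,1=1×1+0=1; T_17,2=2×32767+1=65535
Read S(17,1) = 1, S(17,2) = 65535.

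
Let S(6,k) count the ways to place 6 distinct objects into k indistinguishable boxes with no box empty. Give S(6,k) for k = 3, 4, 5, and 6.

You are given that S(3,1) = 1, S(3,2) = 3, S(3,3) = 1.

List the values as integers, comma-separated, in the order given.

90, 65, 15, 1

r4: T_4,1=1×1+0=1; T_4,2=2×3+1=7; T_4,3=3×1+3=6; T_4,4=4×0+1=1
r5: T_5,2=2×7+1=15; T_5,3=3×6+7=25; T_5,4=4×1+6=10; T_5,5=5×0+1=1
r6: T_6,3=3×25+15=90; T_6,4=4×10+25=65; T_6,5=5×1+10=15; T_6,6=6×0+1=1
Read S(6,3) = 90, S(6,4) = 65, S(6,5) = 15, S(6,6) = 1.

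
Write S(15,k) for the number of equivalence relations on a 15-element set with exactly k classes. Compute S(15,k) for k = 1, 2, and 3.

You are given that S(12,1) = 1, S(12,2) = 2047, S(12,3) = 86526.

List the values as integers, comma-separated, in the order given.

1, 16383, 2375101

r13: T_13,1=1×1+0=1; T_13,2=2×2047+1=4095; T_13,3=3×86526+2047=261625
r14: T_14,1=1×1+0=1; T_14,2=2×4095+1=8191; T_14,3=3×261625+4095=788970
r15: T_15,1=1×1+0=1; T_15,2=2×8191+1=16383; T_15,3=3×788970+8191=2375101
Read S(15,1) = 1, S(15,2) = 16383, S(15,3) = 2375101.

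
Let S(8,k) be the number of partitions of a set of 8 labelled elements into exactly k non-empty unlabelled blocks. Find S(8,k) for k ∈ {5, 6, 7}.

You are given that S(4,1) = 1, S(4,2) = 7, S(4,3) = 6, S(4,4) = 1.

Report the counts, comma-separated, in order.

1050, 266, 28

row 5: T[5][2]=2·7+1=15  T[5][3]=3·6+7=25  T[5][4]=4·1+6=10  T[5][5]=5·0+1=1
row 6: T[6][3]=3·25+15=90  T[6][4]=4·10+25=65  T[6][5]=5·1+10=15  T[6][6]=6·0+1=1
row 7: T[7][4]=4·65+90=350  T[7][5]=5·15+65=140  T[7][6]=6·1+15=21  T[7][7]=7·0+1=1
row 8: T[8][5]=5·140+350=1050  T[8][6]=6·21+140=266  T[8][7]=7·1+21=28
Read S(8,5) = 1050, S(8,6) = 266, S(8,7) = 28.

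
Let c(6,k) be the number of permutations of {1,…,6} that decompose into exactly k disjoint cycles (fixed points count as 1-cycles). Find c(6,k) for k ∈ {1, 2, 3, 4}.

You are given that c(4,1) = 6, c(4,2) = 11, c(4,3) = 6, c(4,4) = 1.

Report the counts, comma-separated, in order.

row 5: T[5][1]=4·6+0=24  T[5][2]=4·11+6=50  T[5][3]=4·6+11=35  T[5][4]=4·1+6=10
row 6: T[6][1]=5·24+0=120  T[6][2]=5·50+24=274  T[6][3]=5·35+50=225  T[6][4]=5·10+35=85
Read c(6,1) = 120, c(6,2) = 274, c(6,3) = 225, c(6,4) = 85.

120, 274, 225, 85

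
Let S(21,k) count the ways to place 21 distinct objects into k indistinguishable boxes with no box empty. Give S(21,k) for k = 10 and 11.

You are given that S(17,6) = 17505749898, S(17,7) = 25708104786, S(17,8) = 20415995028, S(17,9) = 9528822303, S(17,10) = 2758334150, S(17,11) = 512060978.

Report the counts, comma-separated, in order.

71187132291275, 26826851689001

@18  (18,7):25708104786·7+17505749898→197462483400, (18,8):20415995028·8+25708104786→189036065010, (18,9):9528822303·9+20415995028→106175395755, (18,10):2758334150·10+9528822303→37112163803, (18,11):512060978·11+2758334150→8391004908
@19  (19,8):189036065010·8+197462483400→1709751003480, (19,9):106175395755·9+189036065010→1144614626805, (19,10):37112163803·10+106175395755→477297033785, (19,11):8391004908·11+37112163803→129413217791
@20  (20,9):1144614626805·9+1709751003480→12011282644725, (20,10):477297033785·10+1144614626805→5917584964655, (20,11):129413217791·11+477297033785→1900842429486
@21  (21,10):5917584964655·10+12011282644725→71187132291275, (21,11):1900842429486·11+5917584964655→26826851689001
Read S(21,10) = 71187132291275, S(21,11) = 26826851689001.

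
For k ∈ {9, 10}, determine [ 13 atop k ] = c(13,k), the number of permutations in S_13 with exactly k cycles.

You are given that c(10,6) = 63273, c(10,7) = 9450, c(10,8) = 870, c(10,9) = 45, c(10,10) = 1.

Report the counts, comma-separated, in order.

row 11: T[11][7]=10·9450+63273=157773  T[11][8]=10·870+9450=18150  T[11][9]=10·45+870=1320  T[11][10]=10·1+45=55
row 12: T[12][8]=11·18150+157773=357423  T[12][9]=11·1320+18150=32670  T[12][10]=11·55+1320=1925
row 13: T[13][9]=12·32670+357423=749463  T[13][10]=12·1925+32670=55770
Read c(13,9) = 749463, c(13,10) = 55770.

749463, 55770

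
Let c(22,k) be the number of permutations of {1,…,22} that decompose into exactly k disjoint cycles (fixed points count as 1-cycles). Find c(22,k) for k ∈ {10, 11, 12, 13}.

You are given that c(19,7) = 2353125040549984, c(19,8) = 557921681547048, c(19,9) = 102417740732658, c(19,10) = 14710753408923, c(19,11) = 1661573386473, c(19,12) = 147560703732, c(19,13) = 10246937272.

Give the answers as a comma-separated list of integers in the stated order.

276019109275035346, 37600535086859745, 4154823851430525, 373100999802531

r20: T_20,8=19×557921681547048+2353125040549984=12953636989943896; T_20,9=19×102417740732658+557921681547048=2503858755467550; T_20,10=19×14710753408923+102417740732658=381922055502195; T_20,11=19×1661573386473+14710753408923=46280647751910; T_20,12=19×147560703732+1661573386473=4465226757381; T_20,13=19×10246937272+147560703732=342252511900
r21: T_21,9=20×2503858755467550+12953636989943896=63030812099294896; T_21,10=20×381922055502195+2503858755467550=10142299865511450; T_21,11=20×46280647751910+381922055502195=1307535010540395; T_21,12=20×4465226757381+46280647751910=135585182899530; T_21,13=20×342252511900+4465226757381=11310276995381
r22: T_22,10=21×10142299865511450+63030812099294896=276019109275035346; T_22,11=21×1307535010540395+10142299865511450=37600535086859745; T_22,12=21×135585182899530+1307535010540395=4154823851430525; T_22,13=21×11310276995381+135585182899530=373100999802531
Read c(22,10) = 276019109275035346, c(22,11) = 37600535086859745, c(22,12) = 4154823851430525, c(22,13) = 373100999802531.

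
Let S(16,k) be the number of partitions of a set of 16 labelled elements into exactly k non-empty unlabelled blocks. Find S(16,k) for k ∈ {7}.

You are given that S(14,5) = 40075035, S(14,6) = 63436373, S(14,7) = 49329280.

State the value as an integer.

3281882604

r15: T_15,6=6×63436373+40075035=420693273; T_15,7=7×49329280+63436373=408741333
r16: T_16,7=7×408741333+420693273=3281882604
Read S(16,7) = 3281882604.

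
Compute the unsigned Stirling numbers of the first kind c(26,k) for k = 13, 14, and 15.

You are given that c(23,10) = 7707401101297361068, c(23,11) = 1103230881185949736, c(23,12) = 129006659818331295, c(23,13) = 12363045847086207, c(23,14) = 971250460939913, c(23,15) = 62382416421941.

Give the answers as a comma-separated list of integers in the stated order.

i=24: T(24,11)=7707401101297361068+23·1103230881185949736=33081711368574204996 | T(24,12)=1103230881185949736+23·129006659818331295=4070384057007569521 | T(24,13)=129006659818331295+23·12363045847086207=413356714301314056 | T(24,14)=12363045847086207+23·971250460939913=34701806448704206 | T(24,15)=971250460939913+23·62382416421941=2406046038644556
i=25: T(25,12)=33081711368574204996+24·4070384057007569521=130770928736755873500 | T(25,13)=4070384057007569521+24·413356714301314056=13990945200239106865 | T(25,14)=413356714301314056+24·34701806448704206=1246200069070215000 | T(25,15)=34701806448704206+24·2406046038644556=92446911376173550
i=26: T(26,13)=130770928736755873500+25·13990945200239106865=480544558742733545125 | T(26,14)=13990945200239106865+25·1246200069070215000=45145946926994481865 | T(26,15)=1246200069070215000+25·92446911376173550=3557372853474553750
Read c(26,13) = 480544558742733545125, c(26,14) = 45145946926994481865, c(26,15) = 3557372853474553750.

480544558742733545125, 45145946926994481865, 3557372853474553750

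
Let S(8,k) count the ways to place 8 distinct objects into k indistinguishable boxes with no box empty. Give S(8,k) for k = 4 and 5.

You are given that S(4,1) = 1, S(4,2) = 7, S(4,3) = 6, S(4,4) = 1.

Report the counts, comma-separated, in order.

[5] T[5,1]:1*1+0=1 · T[5,2]:2*7+1=15 · T[5,3]:3*6+7=25 · T[5,4]:4*1+6=10 · T[5,5]:5*0+1=1
[6] T[6,2]:2*15+1=31 · T[6,3]:3*25+15=90 · T[6,4]:4*10+25=65 · T[6,5]:5*1+10=15
[7] T[7,3]:3*90+31=301 · T[7,4]:4*65+90=350 · T[7,5]:5*15+65=140
[8] T[8,4]:4*350+301=1701 · T[8,5]:5*140+350=1050
Read S(8,4) = 1701, S(8,5) = 1050.

1701, 1050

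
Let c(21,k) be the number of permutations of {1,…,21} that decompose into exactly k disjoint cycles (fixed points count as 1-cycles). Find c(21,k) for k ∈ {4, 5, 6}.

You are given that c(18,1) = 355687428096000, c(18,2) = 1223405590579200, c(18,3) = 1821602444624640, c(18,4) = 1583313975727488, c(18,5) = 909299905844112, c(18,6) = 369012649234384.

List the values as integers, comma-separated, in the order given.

r19: T_19,2=18×1223405590579200+355687428096000=22376988058521600; T_19,3=18×1821602444624640+1223405590579200=34012249593822720; T_19,4=18×1583313975727488+1821602444624640=30321254007719424; T_19,5=18×909299905844112+1583313975727488=17950712280921504; T_19,6=18×369012649234384+909299905844112=7551527592063024
r20: T_20,3=19×34012249593822720+22376988058521600=668609730341153280; T_20,4=19×30321254007719424+34012249593822720=610116075740491776; T_20,5=19×17950712280921504+30321254007719424=371384787345228000; T_20,6=19×7551527592063024+17950712280921504=161429736530118960
r21: T_21,4=20×610116075740491776+668609730341153280=12870931245150988800; T_21,5=20×371384787345228000+610116075740491776=8037811822645051776; T_21,6=20×161429736530118960+371384787345228000=3599979517947607200
Read c(21,4) = 12870931245150988800, c(21,5) = 8037811822645051776, c(21,6) = 3599979517947607200.

12870931245150988800, 8037811822645051776, 3599979517947607200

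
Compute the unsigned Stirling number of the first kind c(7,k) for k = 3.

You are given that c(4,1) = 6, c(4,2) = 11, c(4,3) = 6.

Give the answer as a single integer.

1624

@5  (5,1):6·4+0→24, (5,2):11·4+6→50, (5,3):6·4+11→35
@6  (6,2):50·5+24→274, (6,3):35·5+50→225
@7  (7,3):225·6+274→1624
Read c(7,3) = 1624.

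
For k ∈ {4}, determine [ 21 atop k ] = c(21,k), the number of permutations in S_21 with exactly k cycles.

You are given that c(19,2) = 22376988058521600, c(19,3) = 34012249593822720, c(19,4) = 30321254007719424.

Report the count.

@20  (20,3):34012249593822720·19+22376988058521600→668609730341153280, (20,4):30321254007719424·19+34012249593822720→610116075740491776
@21  (21,4):610116075740491776·20+668609730341153280→12870931245150988800
Read c(21,4) = 12870931245150988800.

12870931245150988800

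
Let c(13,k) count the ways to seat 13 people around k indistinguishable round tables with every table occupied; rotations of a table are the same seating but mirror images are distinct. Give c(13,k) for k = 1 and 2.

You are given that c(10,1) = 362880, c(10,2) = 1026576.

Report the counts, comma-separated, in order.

@11  (11,1):362880·10+0→3628800, (11,2):1026576·10+362880→10628640
@12  (12,1):3628800·11+0→39916800, (12,2):10628640·11+3628800→120543840
@13  (13,1):39916800·12+0→479001600, (13,2):120543840·12+39916800→1486442880
Read c(13,1) = 479001600, c(13,2) = 1486442880.

479001600, 1486442880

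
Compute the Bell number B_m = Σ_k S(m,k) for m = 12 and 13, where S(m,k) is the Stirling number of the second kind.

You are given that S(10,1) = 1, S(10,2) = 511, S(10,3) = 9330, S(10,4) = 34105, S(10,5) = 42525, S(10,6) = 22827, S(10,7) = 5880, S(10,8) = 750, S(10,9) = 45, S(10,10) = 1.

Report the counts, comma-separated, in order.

4213597, 27644437

@11  (11,1):1·1+0→1, (11,2):511·2+1→1023, (11,3):9330·3+511→28501, (11,4):34105·4+9330→145750, (11,5):42525·5+34105→246730, (11,6):22827·6+42525→179487, (11,7):5880·7+22827→63987, (11,8):750·8+5880→11880, (11,9):45·9+750→1155, (11,10):1·10+45→55, (11,11):0·11+1→1
@12  (12,1):1·1+0→1, (12,2):1023·2+1→2047, (12,3):28501·3+1023→86526, (12,4):145750·4+28501→611501, (12,5):246730·5+145750→1379400, (12,6):179487·6+246730→1323652, (12,7):63987·7+179487→627396, (12,8):11880·8+63987→159027, (12,9):1155·9+11880→22275, (12,10):55·10+1155→1705, (12,11):1·11+55→66, (12,12):0·12+1→1
@13  (13,1):1·1+0→1, (13,2):2047·2+1→4095, (13,3):86526·3+2047→261625, (13,4):611501·4+86526→2532530, (13,5):1379400·5+611501→7508501, (13,6):1323652·6+1379400→9321312, (13,7):627396·7+1323652→5715424, (13,8):159027·8+627396→1899612, (13,9):22275·9+159027→359502, (13,10):1705·10+22275→39325, (13,11):66·11+1705→2431, (13,12):1·12+66→78, (13,13):0·13+1→1
B_12 = ΣS(12,k) = 1+2047+86526+611501+1379400+1323652+627396+159027+22275+1705+66+1 = 4213597
B_13 = ΣS(13,k) = 1+4095+261625+2532530+7508501+9321312+5715424+1899612+359502+39325+2431+78+1 = 27644437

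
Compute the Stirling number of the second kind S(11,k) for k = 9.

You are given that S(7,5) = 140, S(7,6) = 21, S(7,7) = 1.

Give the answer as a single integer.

r8: T_8,6=6×21+140=266; T_8,7=7×1+21=28; T_8,8=8×0+1=1
r9: T_9,7=7×28+266=462; T_9,8=8×1+28=36; T_9,9=9×0+1=1
r10: T_10,8=8×36+462=750; T_10,9=9×1+36=45
r11: T_11,9=9×45+750=1155
Read S(11,9) = 1155.

1155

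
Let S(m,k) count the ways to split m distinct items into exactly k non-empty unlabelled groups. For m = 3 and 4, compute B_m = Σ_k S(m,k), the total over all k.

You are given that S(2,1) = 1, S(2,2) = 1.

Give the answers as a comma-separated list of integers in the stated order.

r3: T_3,1=1×1+0=1; T_3,2=2×1+1=3; T_3,3=3×0+1=1
r4: T_4,1=1×1+0=1; T_4,2=2×3+1=7; T_4,3=3×1+3=6; T_4,4=4×0+1=1
B_3 = ΣS(3,k) = 1+3+1 = 5
B_4 = ΣS(4,k) = 1+7+6+1 = 15

5, 15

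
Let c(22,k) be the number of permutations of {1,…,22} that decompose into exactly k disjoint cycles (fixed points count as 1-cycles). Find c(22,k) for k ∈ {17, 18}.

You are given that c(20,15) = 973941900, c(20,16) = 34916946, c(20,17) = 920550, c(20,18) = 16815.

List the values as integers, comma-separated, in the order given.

2792167686, 79721796

r21: T_21,16=20×34916946+973941900=1672280820; T_21,17=20×920550+34916946=53327946; T_21,18=20×16815+920550=1256850
r22: T_22,17=21×53327946+1672280820=2792167686; T_22,18=21×1256850+53327946=79721796
Read c(22,17) = 2792167686, c(22,18) = 79721796.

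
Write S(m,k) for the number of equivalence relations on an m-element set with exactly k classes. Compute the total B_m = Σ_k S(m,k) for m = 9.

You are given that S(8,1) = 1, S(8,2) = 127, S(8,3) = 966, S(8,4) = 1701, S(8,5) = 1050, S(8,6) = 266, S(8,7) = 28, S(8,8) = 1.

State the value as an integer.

i=9: T(9,1)=0+1·1=1 | T(9,2)=1+2·127=255 | T(9,3)=127+3·966=3025 | T(9,4)=966+4·1701=7770 | T(9,5)=1701+5·1050=6951 | T(9,6)=1050+6·266=2646 | T(9,7)=266+7·28=462 | T(9,8)=28+8·1=36 | T(9,9)=1+9·0=1
B_9 = ΣS(9,k) = 1+255+3025+7770+6951+2646+462+36+1 = 21147

21147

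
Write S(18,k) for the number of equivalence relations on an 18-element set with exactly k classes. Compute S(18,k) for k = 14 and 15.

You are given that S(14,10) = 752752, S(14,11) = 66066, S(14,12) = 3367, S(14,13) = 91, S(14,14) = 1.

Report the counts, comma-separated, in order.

8408778, 367200

row 15: T[15][11]=11·66066+752752=1479478  T[15][12]=12·3367+66066=106470  T[15][13]=13·91+3367=4550  T[15][14]=14·1+91=105  T[15][15]=15·0+1=1
row 16: T[16][12]=12·106470+1479478=2757118  T[16][13]=13·4550+106470=165620  T[16][14]=14·105+4550=6020  T[16][15]=15·1+105=120
row 17: T[17][13]=13·165620+2757118=4910178  T[17][14]=14·6020+165620=249900  T[17][15]=15·120+6020=7820
row 18: T[18][14]=14·249900+4910178=8408778  T[18][15]=15·7820+249900=367200
Read S(18,14) = 8408778, S(18,15) = 367200.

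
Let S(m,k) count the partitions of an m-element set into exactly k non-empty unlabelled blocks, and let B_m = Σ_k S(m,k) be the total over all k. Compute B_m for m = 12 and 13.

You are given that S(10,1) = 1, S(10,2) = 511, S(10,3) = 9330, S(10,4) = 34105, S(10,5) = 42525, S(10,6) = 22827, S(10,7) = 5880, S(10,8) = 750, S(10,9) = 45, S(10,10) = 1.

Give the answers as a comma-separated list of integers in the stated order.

4213597, 27644437

row 11: T[11][1]=1·1+0=1  T[11][2]=2·511+1=1023  T[11][3]=3·9330+511=28501  T[11][4]=4·34105+9330=145750  T[11][5]=5·42525+34105=246730  T[11][6]=6·22827+42525=179487  T[11][7]=7·5880+22827=63987  T[11][8]=8·750+5880=11880  T[11][9]=9·45+750=1155  T[11][10]=10·1+45=55  T[11][11]=11·0+1=1
row 12: T[12][1]=1·1+0=1  T[12][2]=2·1023+1=2047  T[12][3]=3·28501+1023=86526  T[12][4]=4·145750+28501=611501  T[12][5]=5·246730+145750=1379400  T[12][6]=6·179487+246730=1323652  T[12][7]=7·63987+179487=627396  T[12][8]=8·11880+63987=159027  T[12][9]=9·1155+11880=22275  T[12][10]=10·55+1155=1705  T[12][11]=11·1+55=66  T[12][12]=12·0+1=1
row 13: T[13][1]=1·1+0=1  T[13][2]=2·2047+1=4095  T[13][3]=3·86526+2047=261625  T[13][4]=4·611501+86526=2532530  T[13][5]=5·1379400+611501=7508501  T[13][6]=6·1323652+1379400=9321312  T[13][7]=7·627396+1323652=5715424  T[13][8]=8·159027+627396=1899612  T[13][9]=9·22275+159027=359502  T[13][10]=10·1705+22275=39325  T[13][11]=11·66+1705=2431  T[13][12]=12·1+66=78  T[13][13]=13·0+1=1
B_12 = ΣS(12,k) = 1+2047+86526+611501+1379400+1323652+627396+159027+22275+1705+66+1 = 4213597
B_13 = ΣS(13,k) = 1+4095+261625+2532530+7508501+9321312+5715424+1899612+359502+39325+2431+78+1 = 27644437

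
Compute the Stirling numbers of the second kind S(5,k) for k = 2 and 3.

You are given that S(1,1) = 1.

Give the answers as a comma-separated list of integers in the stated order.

@2  (2,1):1·1+0→1, (2,2):0·2+1→1
@3  (3,1):1·1+0→1, (3,2):1·2+1→3, (3,3):0·3+1→1
@4  (4,1):1·1+0→1, (4,2):3·2+1→7, (4,3):1·3+3→6
@5  (5,2):7·2+1→15, (5,3):6·3+7→25
Read S(5,2) = 15, S(5,3) = 25.

15, 25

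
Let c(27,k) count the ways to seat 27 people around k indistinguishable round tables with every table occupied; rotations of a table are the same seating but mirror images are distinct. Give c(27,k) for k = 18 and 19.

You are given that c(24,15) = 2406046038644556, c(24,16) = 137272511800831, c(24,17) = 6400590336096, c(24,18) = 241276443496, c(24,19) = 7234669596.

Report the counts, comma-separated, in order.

28460103232088385, 1182329687817135

@25  (25,16):137272511800831·24+2406046038644556→5700586321864500, (25,17):6400590336096·24+137272511800831→290886679867135, (25,18):241276443496·24+6400590336096→12191224980000, (25,19):7234669596·24+241276443496→414908513800
@26  (26,17):290886679867135·25+5700586321864500→12972753318542875, (26,18):12191224980000·25+290886679867135→595667304367135, (26,19):414908513800·25+12191224980000→22563937825000
@27  (27,18):595667304367135·26+12972753318542875→28460103232088385, (27,19):22563937825000·26+595667304367135→1182329687817135
Read c(27,18) = 28460103232088385, c(27,19) = 1182329687817135.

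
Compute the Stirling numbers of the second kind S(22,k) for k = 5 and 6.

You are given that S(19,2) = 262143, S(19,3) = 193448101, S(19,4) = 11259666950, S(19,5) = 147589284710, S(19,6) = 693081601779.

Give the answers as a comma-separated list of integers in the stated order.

19137821912055, 163305339345225

[20] T[20,3]:3*193448101+262143=580606446 · T[20,4]:4*11259666950+193448101=45232115901 · T[20,5]:5*147589284710+11259666950=749206090500 · T[20,6]:6*693081601779+147589284710=4306078895384
[21] T[21,4]:4*45232115901+580606446=181509070050 · T[21,5]:5*749206090500+45232115901=3791262568401 · T[21,6]:6*4306078895384+749206090500=26585679462804
[22] T[22,5]:5*3791262568401+181509070050=19137821912055 · T[22,6]:6*26585679462804+3791262568401=163305339345225
Read S(22,5) = 19137821912055, S(22,6) = 163305339345225.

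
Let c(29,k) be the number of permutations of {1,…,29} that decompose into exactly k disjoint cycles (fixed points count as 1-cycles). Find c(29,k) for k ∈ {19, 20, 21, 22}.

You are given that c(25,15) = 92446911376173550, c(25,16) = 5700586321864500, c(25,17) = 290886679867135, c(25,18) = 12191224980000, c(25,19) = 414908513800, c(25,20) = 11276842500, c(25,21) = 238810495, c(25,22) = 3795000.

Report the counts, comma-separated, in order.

3031400077459516035, 124243455209483610, 4285624815406935, 123268226851770

@26  (26,16):5700586321864500·25+92446911376173550→234961569422786050, (26,17):290886679867135·25+5700586321864500→12972753318542875, (26,18):12191224980000·25+290886679867135→595667304367135, (26,19):414908513800·25+12191224980000→22563937825000, (26,20):11276842500·25+414908513800→696829576300, (26,21):238810495·25+11276842500→17247104875, (26,22):3795000·25+238810495→333685495
@27  (27,17):12972753318542875·26+234961569422786050→572253155704900800, (27,18):595667304367135·26+12972753318542875→28460103232088385, (27,19):22563937825000·26+595667304367135→1182329687817135, (27,20):696829576300·26+22563937825000→40681506808800, (27,21):17247104875·26+696829576300→1145254303050, (27,22):333685495·26+17247104875→25922927745
@28  (28,18):28460103232088385·27+572253155704900800→1340675942971287195, (28,19):1182329687817135·27+28460103232088385→60383004803151030, (28,20):40681506808800·27+1182329687817135→2280730371654735, (28,21):1145254303050·27+40681506808800→71603372991150, (28,22):25922927745·27+1145254303050→1845173352165
@29  (29,19):60383004803151030·28+1340675942971287195→3031400077459516035, (29,20):2280730371654735·28+60383004803151030→124243455209483610, (29,21):71603372991150·28+2280730371654735→4285624815406935, (29,22):1845173352165·28+71603372991150→123268226851770
Read c(29,19) = 3031400077459516035, c(29,20) = 124243455209483610, c(29,21) = 4285624815406935, c(29,22) = 123268226851770.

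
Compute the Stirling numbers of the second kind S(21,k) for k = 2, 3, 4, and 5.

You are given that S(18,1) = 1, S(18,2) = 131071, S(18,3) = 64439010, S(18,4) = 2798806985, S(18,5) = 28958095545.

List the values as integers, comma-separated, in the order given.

r19: T_19,1=1×1+0=1; T_19,2=2×131071+1=262143; T_19,3=3×64439010+131071=193448101; T_19,4=4×2798806985+64439010=11259666950; T_19,5=5×28958095545+2798806985=147589284710
r20: T_20,1=1×1+0=1; T_20,2=2×262143+1=524287; T_20,3=3×193448101+262143=580606446; T_20,4=4×11259666950+193448101=45232115901; T_20,5=5×147589284710+11259666950=749206090500
r21: T_21,2=2×524287+1=1048575; T_21,3=3×580606446+524287=1742343625; T_21,4=4×45232115901+580606446=181509070050; T_21,5=5×749206090500+45232115901=3791262568401
Read S(21,2) = 1048575, S(21,3) = 1742343625, S(21,4) = 181509070050, S(21,5) = 3791262568401.

1048575, 1742343625, 181509070050, 3791262568401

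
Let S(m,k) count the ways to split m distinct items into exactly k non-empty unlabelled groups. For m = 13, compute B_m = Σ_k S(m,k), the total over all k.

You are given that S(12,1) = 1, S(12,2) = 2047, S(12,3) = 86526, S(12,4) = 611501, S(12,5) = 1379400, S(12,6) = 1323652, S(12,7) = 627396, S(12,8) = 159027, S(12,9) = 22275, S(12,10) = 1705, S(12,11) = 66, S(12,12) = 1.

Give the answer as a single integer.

27644437

row 13: T[13][1]=1·1+0=1  T[13][2]=2·2047+1=4095  T[13][3]=3·86526+2047=261625  T[13][4]=4·611501+86526=2532530  T[13][5]=5·1379400+611501=7508501  T[13][6]=6·1323652+1379400=9321312  T[13][7]=7·627396+1323652=5715424  T[13][8]=8·159027+627396=1899612  T[13][9]=9·22275+159027=359502  T[13][10]=10·1705+22275=39325  T[13][11]=11·66+1705=2431  T[13][12]=12·1+66=78  T[13][13]=13·0+1=1
B_13 = ΣS(13,k) = 1+4095+261625+2532530+7508501+9321312+5715424+1899612+359502+39325+2431+78+1 = 27644437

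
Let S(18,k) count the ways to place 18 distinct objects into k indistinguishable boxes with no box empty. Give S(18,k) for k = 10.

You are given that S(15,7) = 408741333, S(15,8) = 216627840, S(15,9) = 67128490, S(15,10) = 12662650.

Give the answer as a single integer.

r16: T_16,8=8×216627840+408741333=2141764053; T_16,9=9×67128490+216627840=820784250; T_16,10=10×12662650+67128490=193754990
r17: T_17,9=9×820784250+2141764053=9528822303; T_17,10=10×193754990+820784250=2758334150
r18: T_18,10=10×2758334150+9528822303=37112163803
Read S(18,10) = 37112163803.

37112163803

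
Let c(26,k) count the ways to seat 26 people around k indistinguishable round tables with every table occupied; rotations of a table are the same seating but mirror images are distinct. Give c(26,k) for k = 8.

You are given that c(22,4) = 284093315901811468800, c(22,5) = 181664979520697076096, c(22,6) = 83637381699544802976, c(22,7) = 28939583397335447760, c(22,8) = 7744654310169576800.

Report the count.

i=23: T(23,5)=284093315901811468800+22·181664979520697076096=4280722865357147142912 | T(23,6)=181664979520697076096+22·83637381699544802976=2021687376910682741568 | T(23,7)=83637381699544802976+22·28939583397335447760=720308216440924653696 | T(23,8)=28939583397335447760+22·7744654310169576800=199321978221066137360
i=24: T(24,6)=4280722865357147142912+23·2021687376910682741568=50779532534302850198976 | T(24,7)=2021687376910682741568+23·720308216440924653696=18588776355051949776576 | T(24,8)=720308216440924653696+23·199321978221066137360=5304713715525445812976
i=25: T(25,7)=50779532534302850198976+24·18588776355051949776576=496910165055549644836800 | T(25,8)=18588776355051949776576+24·5304713715525445812976=145901905527662649288000
i=26: T(26,8)=496910165055549644836800+25·145901905527662649288000=4144457803247115877036800
Read c(26,8) = 4144457803247115877036800.

4144457803247115877036800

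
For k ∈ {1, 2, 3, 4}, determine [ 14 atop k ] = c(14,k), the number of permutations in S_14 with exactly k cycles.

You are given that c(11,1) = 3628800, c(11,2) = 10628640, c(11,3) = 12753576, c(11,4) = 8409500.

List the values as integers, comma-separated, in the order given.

@12  (12,1):3628800·11+0→39916800, (12,2):10628640·11+3628800→120543840, (12,3):12753576·11+10628640→150917976, (12,4):8409500·11+12753576→105258076
@13  (13,1):39916800·12+0→479001600, (13,2):120543840·12+39916800→1486442880, (13,3):150917976·12+120543840→1931559552, (13,4):105258076·12+150917976→1414014888
@14  (14,1):479001600·13+0→6227020800, (14,2):1486442880·13+479001600→19802759040, (14,3):1931559552·13+1486442880→26596717056, (14,4):1414014888·13+1931559552→20313753096
Read c(14,1) = 6227020800, c(14,2) = 19802759040, c(14,3) = 26596717056, c(14,4) = 20313753096.

6227020800, 19802759040, 26596717056, 20313753096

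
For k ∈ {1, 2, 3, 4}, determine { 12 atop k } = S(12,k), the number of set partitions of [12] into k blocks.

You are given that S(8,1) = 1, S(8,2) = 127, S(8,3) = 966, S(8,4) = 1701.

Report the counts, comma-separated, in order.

i=9: T(9,1)=0+1·1=1 | T(9,2)=1+2·127=255 | T(9,3)=127+3·966=3025 | T(9,4)=966+4·1701=7770
i=10: T(10,1)=0+1·1=1 | T(10,2)=1+2·255=511 | T(10,3)=255+3·3025=9330 | T(10,4)=3025+4·7770=34105
i=11: T(11,1)=0+1·1=1 | T(11,2)=1+2·511=1023 | T(11,3)=511+3·9330=28501 | T(11,4)=9330+4·34105=145750
i=12: T(12,1)=0+1·1=1 | T(12,2)=1+2·1023=2047 | T(12,3)=1023+3·28501=86526 | T(12,4)=28501+4·145750=611501
Read S(12,1) = 1, S(12,2) = 2047, S(12,3) = 86526, S(12,4) = 611501.

1, 2047, 86526, 611501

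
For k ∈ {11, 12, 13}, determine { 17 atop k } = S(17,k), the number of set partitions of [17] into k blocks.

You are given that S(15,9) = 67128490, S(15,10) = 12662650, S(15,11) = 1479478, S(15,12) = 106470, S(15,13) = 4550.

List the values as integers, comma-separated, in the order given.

[16] T[16,10]:10*12662650+67128490=193754990 · T[16,11]:11*1479478+12662650=28936908 · T[16,12]:12*106470+1479478=2757118 · T[16,13]:13*4550+106470=165620
[17] T[17,11]:11*28936908+193754990=512060978 · T[17,12]:12*2757118+28936908=62022324 · T[17,13]:13*165620+2757118=4910178
Read S(17,11) = 512060978, S(17,12) = 62022324, S(17,13) = 4910178.

512060978, 62022324, 4910178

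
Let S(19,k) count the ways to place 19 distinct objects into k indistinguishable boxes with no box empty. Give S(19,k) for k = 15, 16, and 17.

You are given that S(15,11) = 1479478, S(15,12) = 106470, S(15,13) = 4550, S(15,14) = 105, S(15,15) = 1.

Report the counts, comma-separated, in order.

13916778, 527136, 12597

[16] T[16,12]:12*106470+1479478=2757118 · T[16,13]:13*4550+106470=165620 · T[16,14]:14*105+4550=6020 · T[16,15]:15*1+105=120 · T[16,16]:16*0+1=1
[17] T[17,13]:13*165620+2757118=4910178 · T[17,14]:14*6020+165620=249900 · T[17,15]:15*120+6020=7820 · T[17,16]:16*1+120=136 · T[17,17]:17*0+1=1
[18] T[18,14]:14*249900+4910178=8408778 · T[18,15]:15*7820+249900=367200 · T[18,16]:16*136+7820=9996 · T[18,17]:17*1+136=153
[19] T[19,15]:15*367200+8408778=13916778 · T[19,16]:16*9996+367200=527136 · T[19,17]:17*153+9996=12597
Read S(19,15) = 13916778, S(19,16) = 527136, S(19,17) = 12597.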